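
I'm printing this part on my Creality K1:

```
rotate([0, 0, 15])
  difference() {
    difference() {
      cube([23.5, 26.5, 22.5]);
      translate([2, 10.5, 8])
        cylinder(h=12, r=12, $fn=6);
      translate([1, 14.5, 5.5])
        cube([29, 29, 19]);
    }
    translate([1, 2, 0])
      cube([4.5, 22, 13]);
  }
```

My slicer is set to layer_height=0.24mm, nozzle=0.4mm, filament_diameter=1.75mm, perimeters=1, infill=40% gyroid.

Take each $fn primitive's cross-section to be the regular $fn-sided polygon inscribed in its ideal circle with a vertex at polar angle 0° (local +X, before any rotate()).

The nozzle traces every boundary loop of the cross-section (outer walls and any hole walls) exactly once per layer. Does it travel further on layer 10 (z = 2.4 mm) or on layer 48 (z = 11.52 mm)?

Layer 10 (z = 2.4): the 23.5×26.5 cube contributes its full rectangle (perimeter 100.00 mm); the cylinder at (2, 10.5) is absent (z outside [8, 20]); the cube at (1, 14.5) is absent (z outside [5.5, 24.5]); Subtracting the remaining from the first: none of the subtracted shapes is present at this height, so the 23.5×26.5 cube is unchanged — boundary = 100.00 mm; the 4.5×22 cube at (1, 2) contributes its full rectangle (perimeter 53.00 mm); Subtracting the remaining from the first: starting from that combined region, the 4.5×22 cube at (1, 2) lies wholly inside it (removes its full 99.00 mm² and its 53.00 mm outline becomes a hole wall) — boundary (outer + 1 inner loop) = 153.00 mm; (whole slice rotated 15° about Z — lengths, areas and connectivity unchanged). So its perimeter = 153.00 mm. Layer 48 (z = 11.52): the cube is present — its section is the full 23.5×26.5 rectangle (perimeter 100.00 mm); the r=12 cylinder at (2, 10.5) gives a regular 6-gon of circumradius 12 (constant along its height) (perimeter = 2·6·12.000·sin(180°/6) = 72.00 mm); the cube at (1, 14.5) (footprint 29×29) is included at this height (perimeter 116.00 mm); Subtracting the remaining from the first: starting from the 23.5×26.5 cube, the r=12 cylinder at (2, 10.5) partially overlaps it — only the 228.63 mm² overlap (of its 374.12 mm²) is removed, clipping the outline; the 29×29 cube at (1, 14.5) partially overlaps it — only the 213.46 mm² overlap (of its 841.00 mm²) is removed, clipping the outline — boundary = 87.75 mm; the cube at (1, 2) (footprint 4.5×22) is included at this height (perimeter 53.00 mm); Taking the first minus the rest: starting from the result so far, the 4.5×22 cube at (1, 2) misses the remaining region (no effect) — boundary = 87.75 mm; (whole slice rotated 15° about Z — lengths, areas and connectivity unchanged). So its perimeter = 87.75 mm. Layer 10 is larger (153.00 vs 87.75 mm).

layer 10 (z = 2.4 mm)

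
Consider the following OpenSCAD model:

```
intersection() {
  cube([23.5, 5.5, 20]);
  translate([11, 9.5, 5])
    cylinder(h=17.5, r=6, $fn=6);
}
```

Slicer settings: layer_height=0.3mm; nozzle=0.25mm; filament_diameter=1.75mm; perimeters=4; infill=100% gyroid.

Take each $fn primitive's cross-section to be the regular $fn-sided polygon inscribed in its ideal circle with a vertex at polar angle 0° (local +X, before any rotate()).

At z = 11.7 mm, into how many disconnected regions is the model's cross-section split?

1

At z = 11.7 mm: the 23.5×5.5 cube contributes its full rectangle; the cylinder at (11, 9.5): section is a regular 6-gon, circumradius r=6; Taking the intersection: the r=6 cylinder at (11, 9.5) partially overlaps the 23.5×5.5 cube; clipping to the common part keeps 8.00 mm² — 1 connected region. The result has 1 disconnected region.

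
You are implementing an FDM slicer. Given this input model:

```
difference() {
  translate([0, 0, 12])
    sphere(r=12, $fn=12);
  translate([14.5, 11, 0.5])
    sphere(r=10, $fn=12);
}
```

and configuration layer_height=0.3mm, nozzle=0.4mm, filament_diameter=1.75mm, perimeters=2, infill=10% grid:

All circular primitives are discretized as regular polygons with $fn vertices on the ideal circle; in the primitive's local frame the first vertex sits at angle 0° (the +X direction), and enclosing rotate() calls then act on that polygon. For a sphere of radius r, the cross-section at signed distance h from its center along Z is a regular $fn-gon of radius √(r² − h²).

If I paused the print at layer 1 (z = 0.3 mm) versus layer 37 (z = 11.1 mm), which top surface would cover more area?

layer 37 (z = 11.1 mm)

Layer 1 (z = 0.3): the r=12 sphere contributes a regular 12-gon of circumradius √(12²−11.7²) = 2.666 (area = (12/2)·2.666²·sin(360°/12) = 21.33 mm²); the r=10 sphere at (14.5, 11) slices to a regular 12-gon of circumradius 9.998 (√(r²−h²) with h=0.2 from center) (area = (12/2)·9.998²·sin(360°/12) = 299.88 mm²); Taking the first minus the rest: starting from the r=12 sphere (21.33 mm²), the r=10 sphere at (14.5, 11) misses the remaining region (no effect) — area = 21.33 mm². So its area = 21.33 mm². Layer 37 (z = 11.1): the r=12 sphere slices to a regular 12-gon of circumradius 11.966 (√(r²−h²) with h=0.9 from center) (area = (12/2)·11.966²·sin(360°/12) = 429.57 mm²); the sphere at (14.5, 11) does not reach this height (|z−center|=10.600 > r=10); Subtracting the remaining from the first: none of the subtracted shapes is present at this height, so the r=12 sphere is unchanged — area = 429.57 mm². So its area = 429.57 mm². Layer 37 is larger (429.57 vs 21.33 mm²).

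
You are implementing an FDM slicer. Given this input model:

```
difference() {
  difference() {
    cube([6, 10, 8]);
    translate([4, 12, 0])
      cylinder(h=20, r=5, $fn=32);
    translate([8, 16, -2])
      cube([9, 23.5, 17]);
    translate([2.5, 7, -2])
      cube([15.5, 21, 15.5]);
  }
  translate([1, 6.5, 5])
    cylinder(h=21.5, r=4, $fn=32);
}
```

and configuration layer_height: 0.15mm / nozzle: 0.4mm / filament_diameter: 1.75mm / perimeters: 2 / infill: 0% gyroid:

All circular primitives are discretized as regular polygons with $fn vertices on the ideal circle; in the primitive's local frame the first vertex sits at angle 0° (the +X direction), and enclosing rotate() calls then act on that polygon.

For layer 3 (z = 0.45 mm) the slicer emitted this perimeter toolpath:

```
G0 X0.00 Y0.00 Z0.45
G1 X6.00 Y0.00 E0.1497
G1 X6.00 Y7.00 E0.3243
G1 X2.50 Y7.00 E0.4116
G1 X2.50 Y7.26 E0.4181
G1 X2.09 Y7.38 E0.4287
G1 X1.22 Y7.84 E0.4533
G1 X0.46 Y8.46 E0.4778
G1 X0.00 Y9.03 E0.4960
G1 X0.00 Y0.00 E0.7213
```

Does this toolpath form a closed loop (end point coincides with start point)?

yes

Start point (G0): (0.00, 0.00). End point (last G1): the path returns to the start — closed.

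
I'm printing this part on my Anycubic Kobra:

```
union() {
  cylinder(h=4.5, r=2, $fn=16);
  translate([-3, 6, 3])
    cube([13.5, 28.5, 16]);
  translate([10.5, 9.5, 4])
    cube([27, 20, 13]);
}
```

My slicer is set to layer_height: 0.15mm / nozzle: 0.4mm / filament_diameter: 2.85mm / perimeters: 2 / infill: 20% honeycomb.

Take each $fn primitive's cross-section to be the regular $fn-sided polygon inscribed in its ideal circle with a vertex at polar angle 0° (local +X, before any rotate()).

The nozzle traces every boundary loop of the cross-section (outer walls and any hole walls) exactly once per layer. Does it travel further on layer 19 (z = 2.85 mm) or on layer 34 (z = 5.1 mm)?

Layer 19 (z = 2.85): the r=2 cylinder gives a regular 16-gon of circumradius 2 (constant along its height) (perimeter = 2·16·2.000·sin(180°/16) = 12.49 mm); the cube at (-3, 6) is absent (z outside [3, 19]); the cube at (10.5, 9.5) is absent (z outside [4, 17]); Combining (union): only the r=2 cylinder is present, so the union is just that shape — boundary = 12.49 mm. So its perimeter = 12.49 mm. Layer 34 (z = 5.1): the cylinder is absent (z outside [0, 4.5]); the 13.5×28.5 cube at (-3, 6) contributes its full rectangle (perimeter 84.00 mm); the 27×20 cube at (10.5, 9.5) contributes its full rectangle (perimeter 94.00 mm); Taking the union: the 2 present regions share edge segments without overlapping in area, so areas simply add but the touching pieces fuse into one outline (the shared edge portions become interior and drop out of the boundary) — boundary = 138.00 mm. So its perimeter = 138.00 mm. Layer 34 is larger (138.00 vs 12.49 mm).

layer 34 (z = 5.1 mm)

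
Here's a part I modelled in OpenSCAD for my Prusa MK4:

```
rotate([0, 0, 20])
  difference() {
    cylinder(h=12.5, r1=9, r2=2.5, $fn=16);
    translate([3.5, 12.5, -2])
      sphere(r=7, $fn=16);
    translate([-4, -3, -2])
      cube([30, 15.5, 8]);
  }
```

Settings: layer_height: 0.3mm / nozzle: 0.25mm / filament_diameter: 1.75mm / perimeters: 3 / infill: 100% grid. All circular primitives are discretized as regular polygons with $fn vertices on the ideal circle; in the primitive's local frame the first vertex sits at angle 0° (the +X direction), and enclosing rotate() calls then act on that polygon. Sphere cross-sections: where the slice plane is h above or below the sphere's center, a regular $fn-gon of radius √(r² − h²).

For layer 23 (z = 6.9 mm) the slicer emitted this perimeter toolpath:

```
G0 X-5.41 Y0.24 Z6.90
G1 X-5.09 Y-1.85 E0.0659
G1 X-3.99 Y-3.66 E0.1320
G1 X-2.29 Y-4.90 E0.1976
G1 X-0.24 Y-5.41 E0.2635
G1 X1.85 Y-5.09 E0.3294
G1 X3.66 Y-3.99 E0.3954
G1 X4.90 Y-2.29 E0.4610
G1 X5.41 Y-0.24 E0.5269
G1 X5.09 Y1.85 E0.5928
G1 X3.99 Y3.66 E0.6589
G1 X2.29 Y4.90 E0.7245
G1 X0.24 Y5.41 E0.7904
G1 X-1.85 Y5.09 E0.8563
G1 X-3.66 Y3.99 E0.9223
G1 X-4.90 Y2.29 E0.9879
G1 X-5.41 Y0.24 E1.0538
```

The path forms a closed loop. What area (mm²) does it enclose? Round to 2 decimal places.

Apply the shoelace formula to the sequence of (X, Y) vertices; enclosed area = 89.72 mm².

89.72 mm²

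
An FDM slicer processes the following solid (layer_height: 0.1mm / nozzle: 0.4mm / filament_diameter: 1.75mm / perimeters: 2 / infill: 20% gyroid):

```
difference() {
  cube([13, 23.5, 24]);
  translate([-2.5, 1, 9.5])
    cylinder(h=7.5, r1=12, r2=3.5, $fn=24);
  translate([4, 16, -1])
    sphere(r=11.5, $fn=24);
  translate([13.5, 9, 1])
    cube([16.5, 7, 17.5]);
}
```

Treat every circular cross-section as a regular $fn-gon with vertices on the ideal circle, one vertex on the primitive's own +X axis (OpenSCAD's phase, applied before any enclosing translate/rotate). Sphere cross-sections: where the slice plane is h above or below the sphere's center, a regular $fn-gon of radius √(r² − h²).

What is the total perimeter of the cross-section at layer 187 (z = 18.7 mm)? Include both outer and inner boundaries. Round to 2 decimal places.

73.00 mm

At z = 18.7 mm: the 13×23.5 cube contributes its full rectangle (perimeter 73.00 mm); the cone at (-2.5, 1) is not intersected at this z (z outside [9.5, 17]); the sphere at (4, 16) is absent (|z−center|=19.700 > r=11.5); the cube at (13.5, 9) is absent (z outside [1, 18.5]); After the difference (first − rest): none of the subtracted shapes is present at this height, so the 13×23.5 cube is unchanged — boundary = 73.00 mm. Overall, the cross-section is a single solid region. Total boundary length (outer) = 73.00 mm.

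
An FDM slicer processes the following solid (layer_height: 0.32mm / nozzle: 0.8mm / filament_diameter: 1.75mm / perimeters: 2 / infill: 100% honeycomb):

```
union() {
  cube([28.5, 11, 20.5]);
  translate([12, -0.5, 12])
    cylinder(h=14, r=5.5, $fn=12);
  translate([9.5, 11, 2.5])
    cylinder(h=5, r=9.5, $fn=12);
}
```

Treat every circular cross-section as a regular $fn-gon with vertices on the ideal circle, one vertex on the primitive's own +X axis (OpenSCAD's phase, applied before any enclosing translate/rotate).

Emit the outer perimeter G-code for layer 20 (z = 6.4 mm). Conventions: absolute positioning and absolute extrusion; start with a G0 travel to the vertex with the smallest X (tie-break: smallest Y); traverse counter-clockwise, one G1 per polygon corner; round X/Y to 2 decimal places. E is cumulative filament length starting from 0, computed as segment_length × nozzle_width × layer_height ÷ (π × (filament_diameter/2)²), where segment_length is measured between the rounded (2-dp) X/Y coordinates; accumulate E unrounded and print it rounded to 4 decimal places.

At z = 6.4 mm: the cube (footprint 28.5×11) is included at this height; the cylinder at (12, -0.5) does not reach this height (z outside [12, 26]); the cylinder at (9.5, 11): section is a regular 12-gon, circumradius r=9.5; Taking the union: the regions partially overlap (shared area 135.37 mm²), so overlapping operands fuse into one piece — 1 connected region. The outline is a single polygon with 10 vertices. Extrusion per mm of travel: 0.8 × 0.32 / (π × 0.875²) = 0.106432. Accumulating E over each segment gives final E = 9.5268.

G0 X0.00 Y0.00 Z6.40
G1 X28.50 Y0.00 E3.0333
G1 X28.50 Y11.00 E4.2041
G1 X19.00 Y11.00 E5.2152
G1 X17.73 Y15.75 E5.7385
G1 X14.25 Y19.23 E6.2623
G1 X9.50 Y20.50 E6.7856
G1 X4.75 Y19.23 E7.3089
G1 X1.27 Y15.75 E7.8327
G1 X0.00 Y11.00 E8.3560
G1 X0.00 Y0.00 E9.5268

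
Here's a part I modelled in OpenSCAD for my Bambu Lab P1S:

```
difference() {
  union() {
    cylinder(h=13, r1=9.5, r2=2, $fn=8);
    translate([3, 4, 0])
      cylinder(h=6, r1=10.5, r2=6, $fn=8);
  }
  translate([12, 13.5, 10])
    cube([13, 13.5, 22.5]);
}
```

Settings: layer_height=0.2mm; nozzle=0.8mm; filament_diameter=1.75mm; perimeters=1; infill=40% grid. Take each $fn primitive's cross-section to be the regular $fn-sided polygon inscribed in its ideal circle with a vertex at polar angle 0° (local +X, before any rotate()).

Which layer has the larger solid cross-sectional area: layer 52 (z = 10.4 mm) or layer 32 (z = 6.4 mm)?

layer 32 (z = 6.4 mm)

Layer 52 (z = 10.4): the cone (r1=9.5→r2=2) has section circumradius 3.500 here — a regular 8-gon (area = (8/2)·3.500²·sin(360°/8) = 34.65 mm²); the cone at (3, 4) does not reach this height (z outside [0, 6]); Taking the union: only the cone is present, so the union is just that shape — area = 34.65 mm²; the 13×13.5 cube at (12, 13.5) contributes its full rectangle (area 175.50 mm²); After the difference (first − rest): starting from the result so far (34.65 mm²), the 13×13.5 cube at (12, 13.5) misses the remaining region (no effect) — area = 34.65 mm². So its area = 34.65 mm². Layer 32 (z = 6.4): the cone: at t=0.492 of its height the radius interpolates to r₁+(r₂−r₁)t = 5.808, giving a regular 8-gon of that circumradius (area = (8/2)·5.808²·sin(360°/8) = 95.40 mm²); the cone at (3, 4) does not reach this height (z outside [0, 6]); Taking the union: only the cone is present, so the union is just that shape — area = 95.40 mm²; the cube at (12, 13.5) is not intersected at this z (z outside [10, 32.5]); Taking the first minus the rest: none of the subtracted shapes is present at this height, so that combined region is unchanged — area = 95.40 mm². So its area = 95.40 mm². Layer 32 is larger (95.40 vs 34.65 mm²).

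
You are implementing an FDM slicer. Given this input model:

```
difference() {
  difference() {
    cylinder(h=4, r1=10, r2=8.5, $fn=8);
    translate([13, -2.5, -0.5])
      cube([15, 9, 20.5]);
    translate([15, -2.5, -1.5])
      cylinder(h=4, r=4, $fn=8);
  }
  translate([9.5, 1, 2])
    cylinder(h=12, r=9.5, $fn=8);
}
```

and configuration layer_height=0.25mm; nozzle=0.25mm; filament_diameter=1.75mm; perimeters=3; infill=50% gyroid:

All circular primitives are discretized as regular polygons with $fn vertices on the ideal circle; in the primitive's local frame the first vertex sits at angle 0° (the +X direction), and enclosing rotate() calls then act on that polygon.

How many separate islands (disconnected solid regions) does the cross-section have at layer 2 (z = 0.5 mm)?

1

At z = 0.5 mm: the cone (r1=10→r2=8.5) has section circumradius 9.812 here — a regular 8-gon; the 15×9 cube at (13, -2.5) contributes its full rectangle; the r=4 cylinder at (15, -2.5) gives a regular 8-gon of circumradius 4 (constant along its height); Subtracting the remaining from the first: starting from the cone, the 15×9 cube at (13, -2.5) misses the remaining region (no effect); the r=4 cylinder at (15, -2.5) misses the remaining region (no effect) — 1 connected region; the cylinder at (9.5, 1) is not intersected at this z (z outside [2, 14]); Subtracting the remaining from the first: none of the subtracted shapes is present at this height, so the result so far is unchanged — 1 connected region. Overall, the cross-section is a single solid region. Island count = 1.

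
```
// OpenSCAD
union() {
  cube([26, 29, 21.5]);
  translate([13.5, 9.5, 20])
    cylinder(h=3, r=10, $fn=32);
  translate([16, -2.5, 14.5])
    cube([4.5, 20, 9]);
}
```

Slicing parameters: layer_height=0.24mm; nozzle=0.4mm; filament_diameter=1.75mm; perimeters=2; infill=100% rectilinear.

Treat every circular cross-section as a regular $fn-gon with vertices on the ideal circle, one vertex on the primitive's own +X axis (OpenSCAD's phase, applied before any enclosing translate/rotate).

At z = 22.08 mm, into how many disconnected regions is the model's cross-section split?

1

At z = 22.08 mm: the cube is not intersected at this z (z outside [0, 21.5]); the r=10 cylinder at (13.5, 9.5) contributes a regular 32-gon of circumradius 10; the cube at (16, -2.5) is present — its section is the full 4.5×20 rectangle; Merging all regions: the regions partially overlap (shared area 74.39 mm²), so overlapping operands fuse into one piece — 1 connected region. The result has 1 disconnected region.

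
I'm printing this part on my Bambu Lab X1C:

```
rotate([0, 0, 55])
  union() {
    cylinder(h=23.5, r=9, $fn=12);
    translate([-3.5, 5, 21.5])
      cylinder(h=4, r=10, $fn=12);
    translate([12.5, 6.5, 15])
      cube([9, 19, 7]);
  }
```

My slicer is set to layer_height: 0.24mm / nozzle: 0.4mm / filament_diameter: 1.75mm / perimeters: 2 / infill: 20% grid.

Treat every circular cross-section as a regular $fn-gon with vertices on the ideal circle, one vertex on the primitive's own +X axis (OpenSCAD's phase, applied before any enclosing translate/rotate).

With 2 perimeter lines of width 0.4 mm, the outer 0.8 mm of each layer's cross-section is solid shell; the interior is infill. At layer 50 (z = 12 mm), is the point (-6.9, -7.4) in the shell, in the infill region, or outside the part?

At z = 12 mm: the cylinder: section is a regular 12-gon, circumradius r=9; the cylinder at (-3.5, 5) is not intersected at this z (z outside [21.5, 25.5]); the cube at (12.5, 6.5) does not reach this height (z outside [15, 22]); Combining (union): only the r=9 cylinder is present, so the union is just that shape — 1 connected region; (rotated 55° about Z; rotation is an isometry so areas/perimeters/island counts are preserved). Overall, the cross-section is a single solid region. Undo the 55° rotation: the query point maps to (-10.019, 1.408) in the un-rotated model frame. The nearest boundary edge runs (-7.79, 4.50)→(-9.00, 0.00); distance from the point to it = 1.35 mm. The point is not inside any of the regions above, so it lies outside the cross-section (1.35 mm from the nearest boundary).

outside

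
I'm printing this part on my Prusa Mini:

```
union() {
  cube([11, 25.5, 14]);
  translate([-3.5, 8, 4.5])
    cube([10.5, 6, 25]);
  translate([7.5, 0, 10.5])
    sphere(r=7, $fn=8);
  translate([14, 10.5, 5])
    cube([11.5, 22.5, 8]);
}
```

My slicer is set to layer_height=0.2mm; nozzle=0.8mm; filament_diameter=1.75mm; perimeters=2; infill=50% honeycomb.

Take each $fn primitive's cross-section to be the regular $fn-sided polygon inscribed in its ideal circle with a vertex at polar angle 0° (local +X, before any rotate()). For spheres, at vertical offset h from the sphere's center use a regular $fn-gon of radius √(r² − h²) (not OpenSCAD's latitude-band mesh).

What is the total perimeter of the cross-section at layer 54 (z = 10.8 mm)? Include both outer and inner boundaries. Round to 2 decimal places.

160.29 mm

At z = 10.8 mm: the 11×25.5 cube contributes its full rectangle (perimeter 73.00 mm); the cube at (-3.5, 8) is present — its section is the full 10.5×6 rectangle (perimeter 33.00 mm); the r=7 sphere at (7.5, 0) contributes a regular 8-gon of circumradius √(7²−0.3²) = 6.994 (perimeter = 2·8·6.994·sin(180°/8) = 42.82 mm); the 11.5×22.5 cube at (14, 10.5) contributes its full rectangle (perimeter 68.00 mm); Merging all regions: the regions partially overlap (shared area 98.53 mm²), so the edge portions inside another operand are dropped and the merged outline is re-measured after clipping — boundary = 160.29 mm. Overall, the cross-section has 2 separate islands. Total boundary length (outer) = 160.29 mm.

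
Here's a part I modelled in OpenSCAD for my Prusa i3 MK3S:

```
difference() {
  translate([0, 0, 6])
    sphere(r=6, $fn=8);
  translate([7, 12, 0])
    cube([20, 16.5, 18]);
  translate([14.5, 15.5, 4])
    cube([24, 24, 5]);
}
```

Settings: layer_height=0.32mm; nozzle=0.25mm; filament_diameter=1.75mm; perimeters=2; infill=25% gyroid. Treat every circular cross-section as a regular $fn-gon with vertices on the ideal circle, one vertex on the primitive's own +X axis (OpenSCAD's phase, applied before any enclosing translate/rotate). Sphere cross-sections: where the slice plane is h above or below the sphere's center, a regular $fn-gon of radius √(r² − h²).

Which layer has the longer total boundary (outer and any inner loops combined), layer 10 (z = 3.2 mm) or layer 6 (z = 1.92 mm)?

layer 10 (z = 3.2 mm)

Layer 10 (z = 3.2): the sphere: section is a regular 8-gon, circumradius = √(r²−h²) = √(6²−2.8²) = 5.307 (perimeter = 2·8·5.307·sin(180°/8) = 32.49 mm); the 20×16.5 cube at (7, 12) contributes its full rectangle (perimeter 73.00 mm); the cube at (14.5, 15.5) is not intersected at this z (z outside [4, 9]); Subtracting the remaining from the first: starting from the r=6 sphere, the 20×16.5 cube at (7, 12) misses the remaining region (no effect) — boundary = 32.49 mm. So its perimeter = 32.49 mm. Layer 6 (z = 1.92): the r=6 sphere contributes a regular 8-gon of circumradius √(6²−4.08²) = 4.399 (perimeter = 2·8·4.399·sin(180°/8) = 26.94 mm); the cube at (7, 12) (footprint 20×16.5) is included at this height (perimeter 73.00 mm); the cube at (14.5, 15.5) is not intersected at this z (z outside [4, 9]); Taking the first minus the rest: starting from the r=6 sphere, the 20×16.5 cube at (7, 12) misses the remaining region (no effect) — boundary = 26.94 mm. So its perimeter = 26.94 mm. Layer 10 is larger (32.49 vs 26.94 mm).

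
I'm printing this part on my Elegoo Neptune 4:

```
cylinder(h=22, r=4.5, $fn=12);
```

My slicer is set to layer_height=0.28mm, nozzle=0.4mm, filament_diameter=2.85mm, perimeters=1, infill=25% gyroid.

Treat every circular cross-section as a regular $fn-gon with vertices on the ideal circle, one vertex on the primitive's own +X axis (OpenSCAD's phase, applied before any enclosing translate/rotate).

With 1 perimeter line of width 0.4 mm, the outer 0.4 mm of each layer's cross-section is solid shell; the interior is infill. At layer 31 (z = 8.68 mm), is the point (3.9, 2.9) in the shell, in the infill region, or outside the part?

At z = 8.68 mm: the r=4.5 cylinder gives a regular 12-gon of circumradius 4.5 (constant along its height). Overall, the cross-section is a single solid region. The nearest boundary edge runs (3.90, 2.25)→(2.25, 3.90); distance from the point to it = 0.46 mm. The point is not inside any of the regions above, so it lies outside the cross-section (0.46 mm from the nearest boundary).

outside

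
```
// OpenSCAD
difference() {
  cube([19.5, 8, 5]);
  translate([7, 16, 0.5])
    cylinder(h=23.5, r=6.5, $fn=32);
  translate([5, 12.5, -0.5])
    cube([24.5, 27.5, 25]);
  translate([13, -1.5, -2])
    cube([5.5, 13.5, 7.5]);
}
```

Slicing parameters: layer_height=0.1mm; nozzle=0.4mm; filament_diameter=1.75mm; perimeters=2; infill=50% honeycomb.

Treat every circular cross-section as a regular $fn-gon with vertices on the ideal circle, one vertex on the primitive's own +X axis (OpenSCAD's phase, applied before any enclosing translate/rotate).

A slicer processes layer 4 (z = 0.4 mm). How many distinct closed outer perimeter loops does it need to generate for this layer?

2

At z = 0.4 mm: the cube is present — its section is the full 19.5×8 rectangle; the cylinder at (7, 16) does not reach this height (z outside [0.5, 24]); the 24.5×27.5 cube at (5, 12.5) contributes its full rectangle; the 5.5×13.5 cube at (13, -1.5) contributes its full rectangle; Subtracting the remaining from the first: starting from the 19.5×8 cube, the 24.5×27.5 cube at (5, 12.5) misses the remaining region (no effect); the 5.5×13.5 cube at (13, -1.5) partially overlaps it — only the 44.00 mm² overlap (of its 74.25 mm²) is removed, clipping the outline — 2 connected regions. The result has 2 disconnected regions.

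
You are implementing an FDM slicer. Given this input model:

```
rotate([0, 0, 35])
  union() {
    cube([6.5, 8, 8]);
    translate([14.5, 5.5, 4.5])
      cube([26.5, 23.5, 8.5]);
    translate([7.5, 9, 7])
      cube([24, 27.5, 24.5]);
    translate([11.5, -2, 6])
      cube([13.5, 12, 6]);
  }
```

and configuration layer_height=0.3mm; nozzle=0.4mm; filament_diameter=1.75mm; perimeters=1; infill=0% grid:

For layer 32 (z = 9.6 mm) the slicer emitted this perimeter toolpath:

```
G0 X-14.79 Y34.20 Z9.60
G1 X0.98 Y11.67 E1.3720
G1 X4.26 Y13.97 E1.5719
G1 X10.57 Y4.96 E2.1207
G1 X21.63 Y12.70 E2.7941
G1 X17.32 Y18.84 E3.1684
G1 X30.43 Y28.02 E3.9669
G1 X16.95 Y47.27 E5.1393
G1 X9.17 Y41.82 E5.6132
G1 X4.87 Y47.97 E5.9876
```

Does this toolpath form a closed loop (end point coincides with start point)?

Start point (G0): (-14.79, 34.20). End point (last G1): the path does not return to the start — open.

no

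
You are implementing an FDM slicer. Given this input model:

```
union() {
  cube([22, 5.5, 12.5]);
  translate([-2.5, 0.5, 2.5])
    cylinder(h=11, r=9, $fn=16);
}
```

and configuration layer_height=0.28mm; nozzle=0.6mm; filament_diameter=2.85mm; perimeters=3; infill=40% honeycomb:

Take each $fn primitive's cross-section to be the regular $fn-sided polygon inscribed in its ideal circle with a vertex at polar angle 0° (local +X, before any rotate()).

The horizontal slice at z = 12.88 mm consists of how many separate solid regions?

At z = 12.88 mm: the cube is absent (z outside [0, 12.5]); the r=9 cylinder at (-2.5, 0.5) contributes a regular 16-gon of circumradius 9; Merging all regions: only the r=9 cylinder at (-2.5, 0.5) is present, so the union is just that shape — 1 connected region. The result has 1 disconnected region.

1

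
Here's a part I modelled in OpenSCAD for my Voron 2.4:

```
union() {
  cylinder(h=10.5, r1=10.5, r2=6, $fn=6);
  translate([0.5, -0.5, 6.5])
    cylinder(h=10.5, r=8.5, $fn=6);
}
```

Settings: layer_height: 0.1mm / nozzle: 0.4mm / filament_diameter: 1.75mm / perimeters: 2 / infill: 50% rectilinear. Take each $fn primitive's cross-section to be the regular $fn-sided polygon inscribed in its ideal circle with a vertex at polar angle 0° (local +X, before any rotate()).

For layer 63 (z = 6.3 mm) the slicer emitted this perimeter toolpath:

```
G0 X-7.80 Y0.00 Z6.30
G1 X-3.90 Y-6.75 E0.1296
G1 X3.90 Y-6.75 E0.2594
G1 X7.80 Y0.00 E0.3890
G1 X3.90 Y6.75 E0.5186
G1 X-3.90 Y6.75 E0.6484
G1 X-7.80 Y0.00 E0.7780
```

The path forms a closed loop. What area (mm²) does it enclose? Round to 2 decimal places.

Apply the shoelace formula to the sequence of (X, Y) vertices; enclosed area = 157.95 mm².

157.95 mm²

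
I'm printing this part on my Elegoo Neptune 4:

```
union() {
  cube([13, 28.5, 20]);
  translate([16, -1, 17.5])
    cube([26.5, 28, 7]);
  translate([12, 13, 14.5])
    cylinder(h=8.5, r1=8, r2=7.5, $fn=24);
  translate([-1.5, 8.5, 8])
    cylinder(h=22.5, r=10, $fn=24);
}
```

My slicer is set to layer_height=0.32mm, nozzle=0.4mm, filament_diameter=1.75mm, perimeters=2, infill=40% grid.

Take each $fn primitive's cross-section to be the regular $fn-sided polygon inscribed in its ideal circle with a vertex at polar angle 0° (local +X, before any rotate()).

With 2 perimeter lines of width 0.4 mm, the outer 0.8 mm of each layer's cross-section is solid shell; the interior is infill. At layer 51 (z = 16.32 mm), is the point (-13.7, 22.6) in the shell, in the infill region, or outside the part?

At z = 16.32 mm: the cube (footprint 13×28.5) is included at this height; the cube at (16, -1) is absent (z outside [17.5, 24.5]); the cone at (12, 13) (r1=8→r2=7.5) has section circumradius 7.893 here — a regular 24-gon; the cylinder at (-1.5, 8.5): section is a regular 24-gon, circumradius r=10; Combining (union): the regions partially overlap (shared area 235.04 mm²), so overlapping operands fuse into one piece — 1 connected region. Overall, the cross-section is a single solid region. The nearest boundary edge runs (-8.57, 15.57)→(-6.50, 17.16); distance from the point to it = 8.70 mm. The point is not inside any of the regions above, so it lies outside the cross-section (8.70 mm from the nearest boundary).

outside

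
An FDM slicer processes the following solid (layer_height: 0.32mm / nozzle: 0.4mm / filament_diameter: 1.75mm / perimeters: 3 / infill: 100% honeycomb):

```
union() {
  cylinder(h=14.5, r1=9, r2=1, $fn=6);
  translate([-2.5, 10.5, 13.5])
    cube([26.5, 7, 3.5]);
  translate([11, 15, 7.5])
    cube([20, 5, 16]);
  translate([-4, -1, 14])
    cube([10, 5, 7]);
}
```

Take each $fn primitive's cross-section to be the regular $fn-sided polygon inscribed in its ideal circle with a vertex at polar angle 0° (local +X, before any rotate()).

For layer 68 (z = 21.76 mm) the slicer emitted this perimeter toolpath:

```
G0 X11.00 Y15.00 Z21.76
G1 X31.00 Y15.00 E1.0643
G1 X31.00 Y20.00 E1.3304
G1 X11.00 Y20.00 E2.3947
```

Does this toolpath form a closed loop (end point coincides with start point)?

no

Start point (G0): (11.00, 15.00). End point (last G1): the path does not return to the start — open.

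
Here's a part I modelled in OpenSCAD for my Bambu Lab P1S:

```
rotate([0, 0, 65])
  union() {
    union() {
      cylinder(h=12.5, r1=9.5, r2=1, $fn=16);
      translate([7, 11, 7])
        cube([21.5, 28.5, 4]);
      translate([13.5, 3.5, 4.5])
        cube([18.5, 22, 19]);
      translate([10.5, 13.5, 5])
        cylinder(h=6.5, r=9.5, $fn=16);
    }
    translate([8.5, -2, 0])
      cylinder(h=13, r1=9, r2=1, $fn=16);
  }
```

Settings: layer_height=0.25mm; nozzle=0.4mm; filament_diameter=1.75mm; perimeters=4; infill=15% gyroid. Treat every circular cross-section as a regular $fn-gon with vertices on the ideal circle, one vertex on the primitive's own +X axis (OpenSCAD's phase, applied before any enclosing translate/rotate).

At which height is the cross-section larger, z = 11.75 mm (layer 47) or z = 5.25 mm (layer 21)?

Layer 47 (z = 11.75): the cone: at t=0.940 of its height the radius interpolates to r₁+(r₂−r₁)t = 1.510, giving a regular 16-gon of that circumradius (area = (16/2)·1.510²·sin(360°/16) = 6.98 mm²); the cube at (7, 11) does not reach this height (z outside [7, 11]); the 18.5×22 cube at (13.5, 3.5) contributes its full rectangle (area 407.00 mm²); the cylinder at (10.5, 13.5) does not reach this height (z outside [5, 11.5]); Taking the union: the 2 present regions are separate (no shared area or edge), so areas and boundary lengths simply add and each stays a separate island — area = 413.98 mm²; the cone at (8.5, -2): at t=0.904 of its height the radius interpolates to r₁+(r₂−r₁)t = 1.769, giving a regular 16-gon of that circumradius (area = (16/2)·1.769²·sin(360°/16) = 9.58 mm²); Taking the union: the 2 present regions are separate (no shared area or edge), so areas and boundary lengths simply add and each stays a separate island — area = 423.56 mm²; (whole slice rotated 65° about Z — lengths, areas and connectivity unchanged). So its area = 423.56 mm². Layer 21 (z = 5.25): the cone (r1=9.5→r2=1) has section circumradius 5.930 here — a regular 16-gon (area = (16/2)·5.930²·sin(360°/16) = 107.66 mm²); the cube at (7, 11) is not intersected at this z (z outside [7, 11]); the cube at (13.5, 3.5) (footprint 18.5×22) is included at this height (area 407.00 mm²); the r=9.5 cylinder at (10.5, 13.5) gives a regular 16-gon of circumradius 9.5 (constant along its height) (area = (16/2)·9.500²·sin(360°/16) = 276.30 mm²); Taking the union: the regions partially overlap — summed areas 790.95 mm² minus the doubly-counted overlap 82.94 mm² gives 708.01 mm² — area = 708.01 mm²; the cone at (8.5, -2) contributes a regular 16-gon of circumradius 5.769 (interpolated between r1=9 and r2=1 at t=0.404) (area = (16/2)·5.769²·sin(360°/16) = 101.90 mm²); Taking the union: the regions partially overlap — summed areas 809.91 mm² minus the doubly-counted overlap 14.63 mm² gives 795.29 mm² — area = 795.29 mm²; (rotated 65° about Z; rotation is an isometry so areas/perimeters/island counts are preserved). So its area = 795.29 mm². Layer 21 is larger (795.29 vs 423.56 mm²).

layer 21 (z = 5.25 mm)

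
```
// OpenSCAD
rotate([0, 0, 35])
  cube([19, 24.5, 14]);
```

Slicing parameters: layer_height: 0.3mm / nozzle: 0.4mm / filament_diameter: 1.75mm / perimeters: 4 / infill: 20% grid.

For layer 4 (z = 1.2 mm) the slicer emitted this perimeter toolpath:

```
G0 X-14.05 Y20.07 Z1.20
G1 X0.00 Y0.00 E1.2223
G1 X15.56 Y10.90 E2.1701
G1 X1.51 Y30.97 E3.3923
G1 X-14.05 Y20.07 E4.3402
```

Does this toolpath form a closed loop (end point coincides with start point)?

yes

Start point (G0): (-14.05, 20.07). End point (last G1): the path returns to the start — closed.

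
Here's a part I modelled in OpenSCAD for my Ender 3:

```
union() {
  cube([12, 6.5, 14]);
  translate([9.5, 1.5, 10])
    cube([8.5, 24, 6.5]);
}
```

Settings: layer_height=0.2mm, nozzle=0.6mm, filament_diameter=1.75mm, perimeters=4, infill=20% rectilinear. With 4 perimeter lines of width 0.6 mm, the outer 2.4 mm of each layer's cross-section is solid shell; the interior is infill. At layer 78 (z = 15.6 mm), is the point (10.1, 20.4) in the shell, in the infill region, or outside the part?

shell

At z = 15.6 mm: the cube is absent (z outside [0, 14]); the cube at (9.5, 1.5) is present — its section is the full 8.5×24 rectangle; Merging all regions: only the 8.5×24 cube at (9.5, 1.5) is present, so the union is just that shape — 1 connected region. Overall, the cross-section is a single solid region. The nearest boundary edge runs (9.50, 25.50)→(9.50, 1.50); distance from the point to it = 0.60 mm. The point is inside the cross-section, 0.60 mm from the nearest boundary — within the 2.4 mm shell band (4 × 0.6).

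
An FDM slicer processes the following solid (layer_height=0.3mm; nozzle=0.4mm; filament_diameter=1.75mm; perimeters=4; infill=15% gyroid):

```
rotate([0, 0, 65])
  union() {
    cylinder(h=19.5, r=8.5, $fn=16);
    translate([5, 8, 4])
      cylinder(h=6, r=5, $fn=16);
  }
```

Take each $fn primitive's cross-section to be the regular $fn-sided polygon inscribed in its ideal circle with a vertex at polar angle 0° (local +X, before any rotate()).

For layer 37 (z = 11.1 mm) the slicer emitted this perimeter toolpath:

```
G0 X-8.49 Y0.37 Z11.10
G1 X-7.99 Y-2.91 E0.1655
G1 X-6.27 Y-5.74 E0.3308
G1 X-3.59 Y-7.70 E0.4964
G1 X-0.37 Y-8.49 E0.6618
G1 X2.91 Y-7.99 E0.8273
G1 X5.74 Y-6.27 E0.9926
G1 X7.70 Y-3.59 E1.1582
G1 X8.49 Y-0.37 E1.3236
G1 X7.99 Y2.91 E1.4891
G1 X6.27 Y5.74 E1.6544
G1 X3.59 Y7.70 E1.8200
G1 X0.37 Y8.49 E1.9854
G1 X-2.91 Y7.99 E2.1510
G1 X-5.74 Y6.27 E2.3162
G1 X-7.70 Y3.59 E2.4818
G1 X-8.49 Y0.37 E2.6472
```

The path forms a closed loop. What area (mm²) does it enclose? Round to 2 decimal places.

Apply the shoelace formula to the sequence of (X, Y) vertices; enclosed area = 221.16 mm².

221.16 mm²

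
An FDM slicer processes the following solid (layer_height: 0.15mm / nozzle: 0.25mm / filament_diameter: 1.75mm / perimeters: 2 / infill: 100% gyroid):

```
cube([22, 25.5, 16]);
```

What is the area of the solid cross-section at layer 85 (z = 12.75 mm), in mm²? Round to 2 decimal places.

At z = 12.75 mm: the cube is present — its section is the full 22×25.5 rectangle (area 561.00 mm²). Overall, the cross-section is a single solid region. Net area = 561.00 mm².

561.00 mm²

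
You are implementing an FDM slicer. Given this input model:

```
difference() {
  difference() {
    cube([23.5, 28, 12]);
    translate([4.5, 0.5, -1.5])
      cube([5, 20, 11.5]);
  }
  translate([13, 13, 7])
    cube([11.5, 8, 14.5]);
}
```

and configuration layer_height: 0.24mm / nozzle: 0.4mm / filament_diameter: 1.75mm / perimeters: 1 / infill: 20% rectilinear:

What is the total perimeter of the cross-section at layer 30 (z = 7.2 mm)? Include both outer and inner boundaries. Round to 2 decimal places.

174.00 mm

At z = 7.2 mm: the 23.5×28 cube contributes its full rectangle (perimeter 103.00 mm); the 5×20 cube at (4.5, 0.5) contributes its full rectangle (perimeter 50.00 mm); Taking the first minus the rest: starting from the 23.5×28 cube, the 5×20 cube at (4.5, 0.5) lies wholly inside it (removes its full 100.00 mm² and its 50.00 mm outline becomes a hole wall) — boundary (outer + 1 inner loop) = 153.00 mm; the cube at (13, 13) (footprint 11.5×8) is included at this height (perimeter 39.00 mm); Taking the first minus the rest: starting from the result so far, the 11.5×8 cube at (13, 13) partially overlaps it — only the 84.00 mm² overlap (of its 92.00 mm²) is removed, clipping the outline — boundary (outer + 1 inner loop) = 174.00 mm. Overall, the cross-section is one region with 1 hole. Total boundary length (outer + inner) = 174.00 mm.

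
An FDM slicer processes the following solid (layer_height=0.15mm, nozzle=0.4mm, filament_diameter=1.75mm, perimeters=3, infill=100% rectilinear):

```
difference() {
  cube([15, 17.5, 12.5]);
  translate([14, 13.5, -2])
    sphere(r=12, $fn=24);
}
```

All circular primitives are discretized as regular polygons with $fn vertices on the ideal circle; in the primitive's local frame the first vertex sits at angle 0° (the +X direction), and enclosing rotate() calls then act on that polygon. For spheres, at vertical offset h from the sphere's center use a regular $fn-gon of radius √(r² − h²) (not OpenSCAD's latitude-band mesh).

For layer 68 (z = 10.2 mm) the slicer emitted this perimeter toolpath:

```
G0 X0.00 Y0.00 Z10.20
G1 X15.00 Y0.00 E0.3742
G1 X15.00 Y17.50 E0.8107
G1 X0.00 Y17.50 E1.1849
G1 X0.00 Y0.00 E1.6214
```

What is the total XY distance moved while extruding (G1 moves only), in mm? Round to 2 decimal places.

Sum the Euclidean lengths of each G1 segment: total = 65.00 mm.

65.00 mm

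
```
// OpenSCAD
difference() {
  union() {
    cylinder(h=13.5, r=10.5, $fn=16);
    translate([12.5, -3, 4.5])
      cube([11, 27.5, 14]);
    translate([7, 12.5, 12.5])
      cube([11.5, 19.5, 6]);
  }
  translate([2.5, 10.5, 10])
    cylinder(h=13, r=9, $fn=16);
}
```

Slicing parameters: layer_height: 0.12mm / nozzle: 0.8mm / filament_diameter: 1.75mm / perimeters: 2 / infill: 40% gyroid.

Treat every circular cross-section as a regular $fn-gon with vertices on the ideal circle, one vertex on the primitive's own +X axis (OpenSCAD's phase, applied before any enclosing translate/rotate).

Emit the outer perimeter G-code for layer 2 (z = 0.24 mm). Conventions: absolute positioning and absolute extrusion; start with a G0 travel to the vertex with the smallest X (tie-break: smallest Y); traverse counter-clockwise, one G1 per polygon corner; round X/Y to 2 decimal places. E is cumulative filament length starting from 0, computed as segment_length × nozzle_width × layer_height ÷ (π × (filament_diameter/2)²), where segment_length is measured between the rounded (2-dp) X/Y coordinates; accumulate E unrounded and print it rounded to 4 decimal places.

At z = 0.24 mm: the cylinder: section is a regular 16-gon, circumradius r=10.5; the cube at (12.5, -3) is absent (z outside [4.5, 18.5]); the cube at (7, 12.5) is absent (z outside [12.5, 18.5]); Merging all regions: only the r=10.5 cylinder is present, so the union is just that shape — 1 connected region; the cylinder at (2.5, 10.5) is not intersected at this z (z outside [10, 23]); Taking the first minus the rest: none of the subtracted shapes is present at this height, so the result so far is unchanged — 1 connected region. The outline is a single polygon with 16 vertices. Extrusion per mm of travel: 0.8 × 0.12 / (π × 0.875²) = 0.039912. Accumulating E over each segment gives final E = 2.6159.

G0 X-10.50 Y0.00 Z0.24
G1 X-9.70 Y-4.02 E0.1636
G1 X-7.42 Y-7.42 E0.3270
G1 X-4.02 Y-9.70 E0.4904
G1 X0.00 Y-10.50 E0.6540
G1 X4.02 Y-9.70 E0.8176
G1 X7.42 Y-7.42 E0.9809
G1 X9.70 Y-4.02 E1.1443
G1 X10.50 Y0.00 E1.3079
G1 X9.70 Y4.02 E1.4715
G1 X7.42 Y7.42 E1.6349
G1 X4.02 Y9.70 E1.7983
G1 X0.00 Y10.50 E1.9619
G1 X-4.02 Y9.70 E2.1255
G1 X-7.42 Y7.42 E2.2889
G1 X-9.70 Y4.02 E2.4523
G1 X-10.50 Y0.00 E2.6159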